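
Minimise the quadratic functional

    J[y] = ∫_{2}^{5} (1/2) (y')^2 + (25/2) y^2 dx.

The Lagrangian is L = (1/2) (y')^2 + (25/2) y^2.
Compute ∂L/∂y = 25y, ∂L/∂y' = y'.
The Euler-Lagrange equation d/dx(∂L/∂y') − ∂L/∂y = 0 reduces to
    y'' − 25 y = 0.
Its general solution is
    y(x) = A e^(5x) + B e^(−5x),
with A, B fixed by the endpoint conditions.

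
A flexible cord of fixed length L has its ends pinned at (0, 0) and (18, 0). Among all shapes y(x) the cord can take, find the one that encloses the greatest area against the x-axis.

Set up the augmented Lagrangian using a multiplier λ for the length constraint:
    F(y, y') = y − λ sqrt(1 + y'^2).
F has no explicit x dependence, so the Beltrami identity yields a first integral
    F − y' ∂F/∂y' = C.
Compute ∂F/∂y' = −λ y' / sqrt(1 + y'^2). Then
    y − λ sqrt(1 + y'^2) + λ y'^2 / sqrt(1 + y'^2) = C
    ⇒  y − λ / sqrt(1 + y'^2) = C.
Solving for y' and integrating gives
    (x − a)^2 + (y − b)^2 = λ^2,
a circular arc of radius λ. The constants a, b are determined by the endpoint conditions y(0) = y(18) = 0, and λ is fixed implicitly by the length constraint
    ∫_{0}^{18} sqrt(1 + y'^2) dx = L.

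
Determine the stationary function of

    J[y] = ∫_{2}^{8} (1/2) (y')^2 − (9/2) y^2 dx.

The Lagrangian is L = (1/2) (y')^2 − (9/2) y^2.
Compute ∂L/∂y = -9y, ∂L/∂y' = y'.
The Euler-Lagrange equation d/dx(∂L/∂y') − ∂L/∂y = 0 reduces to
    y'' + 9 y = 0.
Its general solution is
    y(x) = A sin(3x) + B cos(3x),
with A, B fixed by the endpoint conditions.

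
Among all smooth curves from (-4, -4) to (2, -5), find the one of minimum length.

Arc-length functional: J[y] = ∫ sqrt(1 + (y')^2) dx.
Lagrangian L = sqrt(1 + (y')^2) has no explicit y dependence, so ∂L/∂y = 0 and the Euler-Lagrange equation gives
    d/dx( y' / sqrt(1 + (y')^2) ) = 0  ⇒  y' / sqrt(1 + (y')^2) = const.
Hence y' is constant, so y(x) is affine.
Fitting the endpoints (-4, -4) and (2, -5):
    slope m = ((-5) − (-4)) / (2 − (-4)) = -1/6,
    intercept c = (-4) − m·(-4) = -14/3.
Extremal: y(x) = (-1/6) x - 14/3.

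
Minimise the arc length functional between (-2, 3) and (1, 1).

Arc-length functional: J[y] = ∫ sqrt(1 + (y')^2) dx.
Lagrangian L = sqrt(1 + (y')^2) has no explicit y dependence, so ∂L/∂y = 0 and the Euler-Lagrange equation gives
    d/dx( y' / sqrt(1 + (y')^2) ) = 0  ⇒  y' / sqrt(1 + (y')^2) = const.
Hence y' is constant, so y(x) is affine.
Fitting the endpoints (-2, 3) and (1, 1):
    slope m = (1 − 3) / (1 − (-2)) = -2/3,
    intercept c = 3 − m·(-2) = 5/3.
Extremal: y(x) = (-2/3) x + 5/3.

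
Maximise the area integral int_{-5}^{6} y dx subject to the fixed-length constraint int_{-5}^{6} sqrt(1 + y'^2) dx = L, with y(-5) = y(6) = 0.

Set up the augmented Lagrangian using a multiplier λ for the length constraint:
    F(y, y') = y − λ sqrt(1 + y'^2).
F has no explicit x dependence, so the Beltrami identity yields a first integral
    F − y' ∂F/∂y' = C.
Compute ∂F/∂y' = −λ y' / sqrt(1 + y'^2). Then
    y − λ sqrt(1 + y'^2) + λ y'^2 / sqrt(1 + y'^2) = C
    ⇒  y − λ / sqrt(1 + y'^2) = C.
Solving for y' and integrating gives
    (x − a)^2 + (y − b)^2 = λ^2,
a circular arc of radius λ. The constants a, b are determined by the endpoint conditions y(-5) = y(6) = 0, and λ is fixed implicitly by the length constraint
    ∫_{-5}^{6} sqrt(1 + y'^2) dx = L.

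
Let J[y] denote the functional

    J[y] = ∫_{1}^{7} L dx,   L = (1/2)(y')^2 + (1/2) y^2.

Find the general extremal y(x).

The Lagrangian is L = (1/2)(y')^2 + (1/2) y^2.
∂L/∂y = y.
∂L/∂y' = y'.
The Euler-Lagrange equation d/dx(∂L/∂y') − ∂L/∂y = 0 becomes:
    y'' - y = 0
General solution: y(x) = A e^x + B e^(-x), where A and B are arbitrary constants fixed by the endpoint conditions.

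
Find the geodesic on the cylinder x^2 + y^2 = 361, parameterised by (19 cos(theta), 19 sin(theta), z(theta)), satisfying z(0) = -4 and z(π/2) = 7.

Parameterise the cylinder of radius R = 19 as
    r(θ) = (19 cos θ, 19 sin θ, z(θ)).
The arc-length element is
    ds = sqrt(361 + (dz/dθ)^2) dθ,
so the Lagrangian is L = sqrt(361 + z'^2).
L depends on z' only, not on z or θ, so ∂L/∂z = 0 and
    ∂L/∂z' = z' / sqrt(361 + z'^2).
The Euler-Lagrange equation gives
    d/dθ( z' / sqrt(361 + z'^2) ) = 0,
so z' is constant. Integrating once:
    z(θ) = a θ + b,
a helix on the cylinder (a straight line when the cylinder is unrolled). The constants a, b are determined by the endpoint conditions.
With endpoint conditions z(0) = -4 and z(π/2) = 7: from z(0) = b we get b = -4, and a·π/2 + -4 = 7 gives a = 22/π, so
    z(θ) = (22/π) θ − 4.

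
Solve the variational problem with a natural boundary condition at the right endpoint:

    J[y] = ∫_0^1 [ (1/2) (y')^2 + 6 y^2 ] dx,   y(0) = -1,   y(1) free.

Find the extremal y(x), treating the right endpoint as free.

The Lagrangian L = (1/2) (y')^2 + 6 y^2 gives
    ∂L/∂y = 12 y,   ∂L/∂y' = y'.
Euler-Lagrange: y'' − 12 y = 0.
With k = sqrt(12), the general solution is
    y(x) = A cosh(sqrt(12) x) + B sinh(sqrt(12) x).
Fixed left endpoint y(0) = -1 ⇒ A = -1.
The right endpoint x = 1 is free, so the natural (transversality) condition is ∂L/∂y' |_{x=1} = 0, i.e. y'(1) = 0.
Compute y'(x) = A k sinh(k x) + B k cosh(k x), so
    y'(1) = A k sinh(k·1) + B k cosh(k·1) = 0
    ⇒ B = −A tanh(k·1) = tanh(sqrt(12)·1).
Therefore the extremal is
    y(x) = −cosh(sqrt(12) x) + tanh(sqrt(12)·1) sinh(sqrt(12) x).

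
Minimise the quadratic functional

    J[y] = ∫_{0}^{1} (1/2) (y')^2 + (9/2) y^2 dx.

The Lagrangian is L = (1/2) (y')^2 + (9/2) y^2.
Compute ∂L/∂y = 9y, ∂L/∂y' = y'.
The Euler-Lagrange equation d/dx(∂L/∂y') − ∂L/∂y = 0 reduces to
    y'' − 9 y = 0.
Its general solution is
    y(x) = A e^(3x) + B e^(−3x),
with A, B fixed by the endpoint conditions.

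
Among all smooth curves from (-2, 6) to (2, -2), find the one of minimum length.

Arc-length functional: J[y] = ∫ sqrt(1 + (y')^2) dx.
Lagrangian L = sqrt(1 + (y')^2) has no explicit y dependence, so ∂L/∂y = 0 and the Euler-Lagrange equation gives
    d/dx( y' / sqrt(1 + (y')^2) ) = 0  ⇒  y' / sqrt(1 + (y')^2) = const.
Hence y' is constant, so y(x) is affine.
Fitting the endpoints (-2, 6) and (2, -2):
    slope m = ((-2) − 6) / (2 − (-2)) = -2,
    intercept c = 6 − m·(-2) = 2.
Extremal: y(x) = -2 x + 2.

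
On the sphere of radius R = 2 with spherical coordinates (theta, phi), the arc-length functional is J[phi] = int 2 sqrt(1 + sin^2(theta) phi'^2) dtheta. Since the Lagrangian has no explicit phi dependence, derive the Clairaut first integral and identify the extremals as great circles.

On the sphere of radius R = 2 with spherical coordinates (θ, φ), the induced metric is
    ds^2 = 4(dθ^2 + sin^2(θ) dφ^2).
Parameterise by θ; the arc-length functional is
    J[φ] = ∫ 2 sqrt(1 + sin^2(θ) (dφ/dθ)^2) dθ,
so L = 2 sqrt(1 + sin^2(θ) φ'^2). Compute
    ∂L/∂φ = 0  (L has no explicit φ dependence),
    ∂L/∂φ' = 2 sin^2(θ) φ' / sqrt(1 + sin^2(θ) φ'^2).
Since ∂L/∂φ = 0, the Euler-Lagrange equation
    d/dθ(∂L/∂φ') − ∂L/∂φ = 0
reduces to d/dθ(∂L/∂φ') = 0, i.e. the momentum conjugate to φ is conserved:
    2 sin^2(θ) φ' / sqrt(1 + sin^2(θ) φ'^2) = C.
The overall factor of 2 is constant, so dividing through gives Clairaut's relation sin^2(θ) φ' / sqrt(1 + sin^2(θ) φ'^2) = C' (with C' = C/2). Solving for φ' and integrating gives the great-circle family
    cot(θ) = A cos(φ − φ_0),
i.e. the intersection of the sphere with a plane through the origin. The two constants A and φ_0 (equivalently C and one phase) are fixed by the two endpoint conditions.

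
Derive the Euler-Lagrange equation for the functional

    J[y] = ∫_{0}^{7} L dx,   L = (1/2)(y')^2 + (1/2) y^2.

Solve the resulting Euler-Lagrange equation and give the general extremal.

The Lagrangian is L = (1/2)(y')^2 + (1/2) y^2.
∂L/∂y = y.
∂L/∂y' = y'.
The Euler-Lagrange equation d/dx(∂L/∂y') − ∂L/∂y = 0 becomes:
    y'' - y = 0
General solution: y(x) = A e^x + B e^(-x), where A and B are arbitrary constants fixed by the endpoint conditions.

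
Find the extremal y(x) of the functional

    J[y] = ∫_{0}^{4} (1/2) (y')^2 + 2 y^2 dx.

The Lagrangian is L = (1/2) (y')^2 + 2 y^2.
Compute ∂L/∂y = 4y, ∂L/∂y' = y'.
The Euler-Lagrange equation d/dx(∂L/∂y') − ∂L/∂y = 0 reduces to
    y'' − 4 y = 0.
Its general solution is
    y(x) = A e^(2x) + B e^(−2x),
with A, B fixed by the endpoint conditions.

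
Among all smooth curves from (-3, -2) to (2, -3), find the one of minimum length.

Arc-length functional: J[y] = ∫ sqrt(1 + (y')^2) dx.
Lagrangian L = sqrt(1 + (y')^2) has no explicit y dependence, so ∂L/∂y = 0 and the Euler-Lagrange equation gives
    d/dx( y' / sqrt(1 + (y')^2) ) = 0  ⇒  y' / sqrt(1 + (y')^2) = const.
Hence y' is constant, so y(x) is affine.
Fitting the endpoints (-3, -2) and (2, -3):
    slope m = ((-3) − (-2)) / (2 − (-3)) = -1/5,
    intercept c = (-2) − m·(-3) = -13/5.
Extremal: y(x) = (-1/5) x - 13/5.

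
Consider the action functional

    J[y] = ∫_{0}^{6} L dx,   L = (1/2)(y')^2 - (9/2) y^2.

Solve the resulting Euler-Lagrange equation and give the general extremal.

The Lagrangian is L = (1/2)(y')^2 - (9/2) y^2.
∂L/∂y = -9y.
∂L/∂y' = y'.
The Euler-Lagrange equation d/dx(∂L/∂y') − ∂L/∂y = 0 becomes:
    y'' + 9 y = 0
General solution: y(x) = A sin(3x) + B cos(3x), where A and B are arbitrary constants fixed by the endpoint conditions.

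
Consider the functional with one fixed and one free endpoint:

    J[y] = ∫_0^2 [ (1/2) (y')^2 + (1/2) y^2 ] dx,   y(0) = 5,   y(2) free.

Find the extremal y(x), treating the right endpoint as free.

The Lagrangian L = (1/2) (y')^2 + (1/2) y^2 gives
    ∂L/∂y = 1 y,   ∂L/∂y' = y'.
Euler-Lagrange: y'' − y = 0.
With k = 1, the general solution is
    y(x) = A cosh(x) + B sinh(x).
Fixed left endpoint y(0) = 5 ⇒ A = 5.
The right endpoint x = 2 is free, so the natural (transversality) condition is ∂L/∂y' |_{x=2} = 0, i.e. y'(2) = 0.
Compute y'(x) = A k sinh(k x) + B k cosh(k x), so
    y'(2) = A k sinh(k·2) + B k cosh(k·2) = 0
    ⇒ B = −A tanh(k·2) = − 5 tanh(1·2).
Therefore the extremal is
    y(x) = 5 cosh(1 x) − 5 tanh(1·2) sinh(1 x).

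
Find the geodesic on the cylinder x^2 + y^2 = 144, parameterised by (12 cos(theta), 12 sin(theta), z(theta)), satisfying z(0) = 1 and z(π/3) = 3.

Parameterise the cylinder of radius R = 12 as
    r(θ) = (12 cos θ, 12 sin θ, z(θ)).
The arc-length element is
    ds = sqrt(144 + (dz/dθ)^2) dθ,
so the Lagrangian is L = sqrt(144 + z'^2).
L depends on z' only, not on z or θ, so ∂L/∂z = 0 and
    ∂L/∂z' = z' / sqrt(144 + z'^2).
The Euler-Lagrange equation gives
    d/dθ( z' / sqrt(144 + z'^2) ) = 0,
so z' is constant. Integrating once:
    z(θ) = a θ + b,
a helix on the cylinder (a straight line when the cylinder is unrolled). The constants a, b are determined by the endpoint conditions.
With endpoint conditions z(0) = 1 and z(π/3) = 3: from z(0) = b we get b = 1, and a·π/3 + 1 = 3 gives a = 6/π, so
    z(θ) = (6/π) θ + 1.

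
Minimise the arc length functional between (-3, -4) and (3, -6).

Arc-length functional: J[y] = ∫ sqrt(1 + (y')^2) dx.
Lagrangian L = sqrt(1 + (y')^2) has no explicit y dependence, so ∂L/∂y = 0 and the Euler-Lagrange equation gives
    d/dx( y' / sqrt(1 + (y')^2) ) = 0  ⇒  y' / sqrt(1 + (y')^2) = const.
Hence y' is constant, so y(x) is affine.
Fitting the endpoints (-3, -4) and (3, -6):
    slope m = ((-6) − (-4)) / (3 − (-3)) = -1/3,
    intercept c = (-4) − m·(-3) = -5.
Extremal: y(x) = (-1/3) x - 5.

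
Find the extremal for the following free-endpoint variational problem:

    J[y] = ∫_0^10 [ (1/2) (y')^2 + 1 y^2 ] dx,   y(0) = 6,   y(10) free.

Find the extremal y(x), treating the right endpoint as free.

The Lagrangian L = (1/2) (y')^2 + 1 y^2 gives
    ∂L/∂y = 2 y,   ∂L/∂y' = y'.
Euler-Lagrange: y'' − 2 y = 0.
With k = sqrt(2), the general solution is
    y(x) = A cosh(sqrt(2) x) + B sinh(sqrt(2) x).
Fixed left endpoint y(0) = 6 ⇒ A = 6.
The right endpoint x = 10 is free, so the natural (transversality) condition is ∂L/∂y' |_{x=10} = 0, i.e. y'(10) = 0.
Compute y'(x) = A k sinh(k x) + B k cosh(k x), so
    y'(10) = A k sinh(k·10) + B k cosh(k·10) = 0
    ⇒ B = −A tanh(k·10) = − 6 tanh(sqrt(2)·10).
Therefore the extremal is
    y(x) = 6 cosh(sqrt(2) x) − 6 tanh(sqrt(2)·10) sinh(sqrt(2) x).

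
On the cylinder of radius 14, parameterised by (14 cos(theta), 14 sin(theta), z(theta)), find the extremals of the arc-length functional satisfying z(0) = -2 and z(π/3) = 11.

Parameterise the cylinder of radius R = 14 as
    r(θ) = (14 cos θ, 14 sin θ, z(θ)).
The arc-length element is
    ds = sqrt(196 + (dz/dθ)^2) dθ,
so the Lagrangian is L = sqrt(196 + z'^2).
L depends on z' only, not on z or θ, so ∂L/∂z = 0 and
    ∂L/∂z' = z' / sqrt(196 + z'^2).
The Euler-Lagrange equation gives
    d/dθ( z' / sqrt(196 + z'^2) ) = 0,
so z' is constant. Integrating once:
    z(θ) = a θ + b,
a helix on the cylinder (a straight line when the cylinder is unrolled). The constants a, b are determined by the endpoint conditions.
With endpoint conditions z(0) = -2 and z(π/3) = 11: from z(0) = b we get b = -2, and a·π/3 + -2 = 11 gives a = 39/π, so
    z(θ) = (39/π) θ − 2.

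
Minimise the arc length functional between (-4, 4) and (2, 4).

Arc-length functional: J[y] = ∫ sqrt(1 + (y')^2) dx.
Lagrangian L = sqrt(1 + (y')^2) has no explicit y dependence, so ∂L/∂y = 0 and the Euler-Lagrange equation gives
    d/dx( y' / sqrt(1 + (y')^2) ) = 0  ⇒  y' / sqrt(1 + (y')^2) = const.
Hence y' is constant, so y(x) is affine.
Fitting the endpoints (-4, 4) and (2, 4):
    slope m = (4 − 4) / (2 − (-4)) = 0,
    intercept c = 4 − m·(-4) = 4.
Extremal: y(x) = 4.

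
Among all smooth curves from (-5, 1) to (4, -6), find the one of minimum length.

Arc-length functional: J[y] = ∫ sqrt(1 + (y')^2) dx.
Lagrangian L = sqrt(1 + (y')^2) has no explicit y dependence, so ∂L/∂y = 0 and the Euler-Lagrange equation gives
    d/dx( y' / sqrt(1 + (y')^2) ) = 0  ⇒  y' / sqrt(1 + (y')^2) = const.
Hence y' is constant, so y(x) is affine.
Fitting the endpoints (-5, 1) and (4, -6):
    slope m = ((-6) − 1) / (4 − (-5)) = -7/9,
    intercept c = 1 − m·(-5) = -26/9.
Extremal: y(x) = (-7/9) x - 26/9.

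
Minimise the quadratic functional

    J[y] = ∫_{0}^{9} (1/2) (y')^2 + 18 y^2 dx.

The Lagrangian is L = (1/2) (y')^2 + 18 y^2.
Compute ∂L/∂y = 36y, ∂L/∂y' = y'.
The Euler-Lagrange equation d/dx(∂L/∂y') − ∂L/∂y = 0 reduces to
    y'' − 36 y = 0.
Its general solution is
    y(x) = A e^(6x) + B e^(−6x),
with A, B fixed by the endpoint conditions.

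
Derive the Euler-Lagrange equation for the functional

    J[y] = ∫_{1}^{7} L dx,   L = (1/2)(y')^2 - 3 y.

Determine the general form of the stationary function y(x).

The Lagrangian is L = (1/2)(y')^2 - 3 y.
∂L/∂y = -3.
∂L/∂y' = y'.
The Euler-Lagrange equation d/dx(∂L/∂y') − ∂L/∂y = 0 becomes:
    y'' + 3 = 0
General solution: y(x) = -(3/2) x^2 + A x + B, where A and B are arbitrary constants fixed by the endpoint conditions.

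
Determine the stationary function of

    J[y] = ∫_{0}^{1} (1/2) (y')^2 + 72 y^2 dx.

The Lagrangian is L = (1/2) (y')^2 + 72 y^2.
Compute ∂L/∂y = 144y, ∂L/∂y' = y'.
The Euler-Lagrange equation d/dx(∂L/∂y') − ∂L/∂y = 0 reduces to
    y'' − 144 y = 0.
Its general solution is
    y(x) = A e^(12x) + B e^(−12x),
with A, B fixed by the endpoint conditions.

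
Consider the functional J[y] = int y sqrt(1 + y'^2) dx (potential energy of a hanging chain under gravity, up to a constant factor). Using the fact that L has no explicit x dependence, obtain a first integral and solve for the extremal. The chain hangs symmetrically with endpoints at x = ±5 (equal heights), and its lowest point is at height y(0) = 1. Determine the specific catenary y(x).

The Lagrangian L(y, y') = y sqrt(1 + y'^2) has no explicit x dependence, so the Beltrami identity applies:
    L − y' ∂L/∂y' = C.
Compute ∂L/∂y' = y · y' / sqrt(1 + y'^2). Then
    L − y' ∂L/∂y'
    = y sqrt(1 + y'^2) − y · y'^2 / sqrt(1 + y'^2)
    = y (1 + y'^2 − y'^2) / sqrt(1 + y'^2)
    = y / sqrt(1 + y'^2) = C.
Squaring gives y^2 = C^2 (1 + y'^2), i.e.
    y'^2 = y^2 / C^2 − 1.
Separating variables,
    dy / sqrt(y^2 − C^2) = dx / C,
and integrating gives arccosh(y / C) = (x − a)/C, so
    y(x) = C cosh((x − a)/C),
the catenary. The constants C and a are fixed by the two endpoint conditions (and, for the hanging-chain problem, the length constraint selects C).
Now fit the given data. The endpoints x = ±5 are symmetric at equal height, so the catenary is even about its minimum: a = 0 and y(x) = C cosh(x/C). The lowest point is y(0) = C cosh(0) = C, and we are told y(0) = 1, so C = 1. Therefore
    y(x) = cosh(x),
and at the endpoints
    y(±5) = cosh(5).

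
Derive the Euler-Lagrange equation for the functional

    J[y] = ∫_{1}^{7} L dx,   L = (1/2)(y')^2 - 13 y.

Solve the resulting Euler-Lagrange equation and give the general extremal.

The Lagrangian is L = (1/2)(y')^2 - 13 y.
∂L/∂y = -13.
∂L/∂y' = y'.
The Euler-Lagrange equation d/dx(∂L/∂y') − ∂L/∂y = 0 becomes:
    y'' + 13 = 0
General solution: y(x) = -(13/2) x^2 + A x + B, where A and B are arbitrary constants fixed by the endpoint conditions.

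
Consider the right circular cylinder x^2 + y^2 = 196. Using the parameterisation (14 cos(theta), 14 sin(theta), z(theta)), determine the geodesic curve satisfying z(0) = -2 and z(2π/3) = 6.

Parameterise the cylinder of radius R = 14 as
    r(θ) = (14 cos θ, 14 sin θ, z(θ)).
The arc-length element is
    ds = sqrt(196 + (dz/dθ)^2) dθ,
so the Lagrangian is L = sqrt(196 + z'^2).
L depends on z' only, not on z or θ, so ∂L/∂z = 0 and
    ∂L/∂z' = z' / sqrt(196 + z'^2).
The Euler-Lagrange equation gives
    d/dθ( z' / sqrt(196 + z'^2) ) = 0,
so z' is constant. Integrating once:
    z(θ) = a θ + b,
a helix on the cylinder (a straight line when the cylinder is unrolled). The constants a, b are determined by the endpoint conditions.
With endpoint conditions z(0) = -2 and z(2π/3) = 6: from z(0) = b we get b = -2, and a·2π/3 + -2 = 6 gives a = 12/π, so
    z(θ) = (12/π) θ − 2.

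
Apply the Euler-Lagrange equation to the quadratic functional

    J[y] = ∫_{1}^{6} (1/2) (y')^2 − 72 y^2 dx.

The Lagrangian is L = (1/2) (y')^2 − 72 y^2.
Compute ∂L/∂y = -144y, ∂L/∂y' = y'.
The Euler-Lagrange equation d/dx(∂L/∂y') − ∂L/∂y = 0 reduces to
    y'' + 144 y = 0.
Its general solution is
    y(x) = A sin(12x) + B cos(12x),
with A, B fixed by the endpoint conditions.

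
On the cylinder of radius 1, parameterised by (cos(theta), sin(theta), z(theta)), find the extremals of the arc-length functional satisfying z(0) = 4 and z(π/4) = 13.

Parameterise the cylinder of radius R = 1 as
    r(θ) = (cos θ, sin θ, z(θ)).
The arc-length element is
    ds = sqrt(1 + (dz/dθ)^2) dθ,
so the Lagrangian is L = sqrt(1 + z'^2).
L depends on z' only, not on z or θ, so ∂L/∂z = 0 and
    ∂L/∂z' = z' / sqrt(1 + z'^2).
The Euler-Lagrange equation gives
    d/dθ( z' / sqrt(1 + z'^2) ) = 0,
so z' is constant. Integrating once:
    z(θ) = a θ + b,
a helix on the cylinder (a straight line when the cylinder is unrolled). The constants a, b are determined by the endpoint conditions.
With endpoint conditions z(0) = 4 and z(π/4) = 13: from z(0) = b we get b = 4, and a·π/4 + 4 = 13 gives a = 36/π, so
    z(θ) = (36/π) θ + 4.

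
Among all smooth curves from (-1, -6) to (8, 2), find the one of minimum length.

Arc-length functional: J[y] = ∫ sqrt(1 + (y')^2) dx.
Lagrangian L = sqrt(1 + (y')^2) has no explicit y dependence, so ∂L/∂y = 0 and the Euler-Lagrange equation gives
    d/dx( y' / sqrt(1 + (y')^2) ) = 0  ⇒  y' / sqrt(1 + (y')^2) = const.
Hence y' is constant, so y(x) is affine.
Fitting the endpoints (-1, -6) and (8, 2):
    slope m = (2 − (-6)) / (8 − (-1)) = 8/9,
    intercept c = (-6) − m·(-1) = -46/9.
Extremal: y(x) = (8/9) x - 46/9.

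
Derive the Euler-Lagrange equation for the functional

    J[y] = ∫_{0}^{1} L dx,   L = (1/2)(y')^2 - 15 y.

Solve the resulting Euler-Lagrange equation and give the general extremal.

The Lagrangian is L = (1/2)(y')^2 - 15 y.
∂L/∂y = -15.
∂L/∂y' = y'.
The Euler-Lagrange equation d/dx(∂L/∂y') − ∂L/∂y = 0 becomes:
    y'' + 15 = 0
General solution: y(x) = -(15/2) x^2 + A x + B, where A and B are arbitrary constants fixed by the endpoint conditions.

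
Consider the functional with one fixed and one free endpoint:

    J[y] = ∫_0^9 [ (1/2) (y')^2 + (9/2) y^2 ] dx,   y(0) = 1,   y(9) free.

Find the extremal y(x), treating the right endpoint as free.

The Lagrangian L = (1/2) (y')^2 + (9/2) y^2 gives
    ∂L/∂y = 9 y,   ∂L/∂y' = y'.
Euler-Lagrange: y'' − 9 y = 0.
With k = 3, the general solution is
    y(x) = A cosh(3 x) + B sinh(3 x).
Fixed left endpoint y(0) = 1 ⇒ A = 1.
The right endpoint x = 9 is free, so the natural (transversality) condition is ∂L/∂y' |_{x=9} = 0, i.e. y'(9) = 0.
Compute y'(x) = A k sinh(k x) + B k cosh(k x), so
    y'(9) = A k sinh(k·9) + B k cosh(k·9) = 0
    ⇒ B = −A tanh(k·9) = − tanh(3·9).
Therefore the extremal is
    y(x) = cosh(3 x) − tanh(3·9) sinh(3 x).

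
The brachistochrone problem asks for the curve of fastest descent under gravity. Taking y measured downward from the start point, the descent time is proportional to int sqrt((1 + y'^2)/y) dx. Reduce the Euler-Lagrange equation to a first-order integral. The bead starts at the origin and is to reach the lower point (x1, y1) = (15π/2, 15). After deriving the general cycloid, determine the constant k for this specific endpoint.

The Lagrangian L = sqrt((1 + y'^2) / y) has no explicit x dependence, so the Beltrami identity applies:
    L − y' ∂L/∂y' = C.
Compute ∂L/∂y' = y' / sqrt(y (1 + y'^2)).
Substitute:
    sqrt((1 + y'^2)/y) − y'·y' / sqrt(y (1 + y'^2))
    = (1 + y'^2) / sqrt(y (1 + y'^2)) − y'^2 / sqrt(y (1 + y'^2))
    = 1 / sqrt(y (1 + y'^2)) = C.
Squaring and rearranging gives the first integral
    y (1 + y'^2) = 1/C^2 =: k   (constant).
Solving this first-order ODE by the substitution
    y = (k/2)(1 − cos θ)
yields the cycloid parameterisation
    x(θ) = (k/2)(θ − sin θ),   y(θ) = (k/2)(1 − cos θ).
The constant k is fixed by the endpoint condition.
Now fit the given lower endpoint (x1, y1) = (15π/2, 15). At the bottom of the first arch (θ = π), the parametric equations give
    y(π) = (k/2)(1 − cos π) = k,
    x(π) = (k/2)(π − sin π) = kπ/2.
Matching y(π) = 15 gives k = 15, consistent with x(π) = 15π/2. Therefore the specific cycloid is
    x(θ) = (15/2)(θ − sin θ),   y(θ) = (15/2)(1 − cos θ).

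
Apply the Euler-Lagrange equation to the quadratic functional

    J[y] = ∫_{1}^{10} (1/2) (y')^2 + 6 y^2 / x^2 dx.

The Lagrangian is L = (1/2) (y')^2 + 6 y^2 / x^2.
Compute ∂L/∂y = 12y/x^2, ∂L/∂y' = y'.
The Euler-Lagrange equation d/dx(∂L/∂y') − ∂L/∂y = 0 reduces to
    y'' − 12/x^2 · y = 0  (x > 0).
Its general solution is
    y(x) = A x^4 + B x^(-3),
with A, B fixed by the endpoint conditions.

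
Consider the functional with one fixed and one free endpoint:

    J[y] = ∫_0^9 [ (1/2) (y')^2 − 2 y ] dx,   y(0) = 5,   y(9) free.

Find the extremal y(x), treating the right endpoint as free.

The Lagrangian L = (1/2) (y')^2 − 2 y gives
    ∂L/∂y = −2,   ∂L/∂y' = y'.
Euler-Lagrange: d/dx(y') − (−2) = 0, i.e. y'' + 2 = 0, so
    y(x) = −(2/2) x^2 + C1 x + C2.
Fixed left endpoint y(0) = 5 ⇒ C2 = 5.
The right endpoint x = 9 is free, so the natural (transversality) condition is ∂L/∂y' |_{x=9} = 0, i.e. y'(9) = 0.
Compute y'(x) = −2 x + C1, so y'(9) = −18 + C1 = 0 ⇒ C1 = 18.
Therefore the extremal is
    y(x) = −x^2 + 18 x + 5.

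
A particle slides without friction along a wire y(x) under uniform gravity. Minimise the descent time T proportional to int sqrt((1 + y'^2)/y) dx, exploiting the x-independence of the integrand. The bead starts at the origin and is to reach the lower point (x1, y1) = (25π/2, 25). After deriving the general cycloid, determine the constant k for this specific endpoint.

The Lagrangian L = sqrt((1 + y'^2) / y) has no explicit x dependence, so the Beltrami identity applies:
    L − y' ∂L/∂y' = C.
Compute ∂L/∂y' = y' / sqrt(y (1 + y'^2)).
Substitute:
    sqrt((1 + y'^2)/y) − y'·y' / sqrt(y (1 + y'^2))
    = (1 + y'^2) / sqrt(y (1 + y'^2)) − y'^2 / sqrt(y (1 + y'^2))
    = 1 / sqrt(y (1 + y'^2)) = C.
Squaring and rearranging gives the first integral
    y (1 + y'^2) = 1/C^2 =: k   (constant).
Solving this first-order ODE by the substitution
    y = (k/2)(1 − cos θ)
yields the cycloid parameterisation
    x(θ) = (k/2)(θ − sin θ),   y(θ) = (k/2)(1 − cos θ).
The constant k is fixed by the endpoint condition.
Now fit the given lower endpoint (x1, y1) = (25π/2, 25). At the bottom of the first arch (θ = π), the parametric equations give
    y(π) = (k/2)(1 − cos π) = k,
    x(π) = (k/2)(π − sin π) = kπ/2.
Matching y(π) = 25 gives k = 25, consistent with x(π) = 25π/2. Therefore the specific cycloid is
    x(θ) = (25/2)(θ − sin θ),   y(θ) = (25/2)(1 − cos θ).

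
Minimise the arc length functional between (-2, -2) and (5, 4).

Arc-length functional: J[y] = ∫ sqrt(1 + (y')^2) dx.
Lagrangian L = sqrt(1 + (y')^2) has no explicit y dependence, so ∂L/∂y = 0 and the Euler-Lagrange equation gives
    d/dx( y' / sqrt(1 + (y')^2) ) = 0  ⇒  y' / sqrt(1 + (y')^2) = const.
Hence y' is constant, so y(x) is affine.
Fitting the endpoints (-2, -2) and (5, 4):
    slope m = (4 − (-2)) / (5 − (-2)) = 6/7,
    intercept c = (-2) − m·(-2) = -2/7.
Extremal: y(x) = (6/7) x - 2/7.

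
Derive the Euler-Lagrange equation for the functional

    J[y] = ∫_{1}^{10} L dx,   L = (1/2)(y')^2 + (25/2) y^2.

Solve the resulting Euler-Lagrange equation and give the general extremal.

The Lagrangian is L = (1/2)(y')^2 + (25/2) y^2.
∂L/∂y = 25y.
∂L/∂y' = y'.
The Euler-Lagrange equation d/dx(∂L/∂y') − ∂L/∂y = 0 becomes:
    y'' - 25 y = 0
General solution: y(x) = A e^(5x) + B e^(-5x), where A and B are arbitrary constants fixed by the endpoint conditions.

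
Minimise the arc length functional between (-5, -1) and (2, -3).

Arc-length functional: J[y] = ∫ sqrt(1 + (y')^2) dx.
Lagrangian L = sqrt(1 + (y')^2) has no explicit y dependence, so ∂L/∂y = 0 and the Euler-Lagrange equation gives
    d/dx( y' / sqrt(1 + (y')^2) ) = 0  ⇒  y' / sqrt(1 + (y')^2) = const.
Hence y' is constant, so y(x) is affine.
Fitting the endpoints (-5, -1) and (2, -3):
    slope m = ((-3) − (-1)) / (2 − (-5)) = -2/7,
    intercept c = (-1) − m·(-5) = -17/7.
Extremal: y(x) = (-2/7) x - 17/7.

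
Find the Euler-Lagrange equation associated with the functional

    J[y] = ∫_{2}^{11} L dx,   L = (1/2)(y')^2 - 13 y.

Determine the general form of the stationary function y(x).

The Lagrangian is L = (1/2)(y')^2 - 13 y.
∂L/∂y = -13.
∂L/∂y' = y'.
The Euler-Lagrange equation d/dx(∂L/∂y') − ∂L/∂y = 0 becomes:
    y'' + 13 = 0
General solution: y(x) = -(13/2) x^2 + A x + B, where A and B are arbitrary constants fixed by the endpoint conditions.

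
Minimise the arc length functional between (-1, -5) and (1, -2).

Arc-length functional: J[y] = ∫ sqrt(1 + (y')^2) dx.
Lagrangian L = sqrt(1 + (y')^2) has no explicit y dependence, so ∂L/∂y = 0 and the Euler-Lagrange equation gives
    d/dx( y' / sqrt(1 + (y')^2) ) = 0  ⇒  y' / sqrt(1 + (y')^2) = const.
Hence y' is constant, so y(x) is affine.
Fitting the endpoints (-1, -5) and (1, -2):
    slope m = ((-2) − (-5)) / (1 − (-1)) = 3/2,
    intercept c = (-5) − m·(-1) = -7/2.
Extremal: y(x) = (3/2) x - 7/2.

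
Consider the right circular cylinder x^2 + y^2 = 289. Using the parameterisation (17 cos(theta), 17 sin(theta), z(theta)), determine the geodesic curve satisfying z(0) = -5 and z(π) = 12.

Parameterise the cylinder of radius R = 17 as
    r(θ) = (17 cos θ, 17 sin θ, z(θ)).
The arc-length element is
    ds = sqrt(289 + (dz/dθ)^2) dθ,
so the Lagrangian is L = sqrt(289 + z'^2).
L depends on z' only, not on z or θ, so ∂L/∂z = 0 and
    ∂L/∂z' = z' / sqrt(289 + z'^2).
The Euler-Lagrange equation gives
    d/dθ( z' / sqrt(289 + z'^2) ) = 0,
so z' is constant. Integrating once:
    z(θ) = a θ + b,
a helix on the cylinder (a straight line when the cylinder is unrolled). The constants a, b are determined by the endpoint conditions.
With endpoint conditions z(0) = -5 and z(π) = 12: from z(0) = b we get b = -5, and a·π + -5 = 12 gives a = 17/π, so
    z(θ) = (17/π) θ − 5.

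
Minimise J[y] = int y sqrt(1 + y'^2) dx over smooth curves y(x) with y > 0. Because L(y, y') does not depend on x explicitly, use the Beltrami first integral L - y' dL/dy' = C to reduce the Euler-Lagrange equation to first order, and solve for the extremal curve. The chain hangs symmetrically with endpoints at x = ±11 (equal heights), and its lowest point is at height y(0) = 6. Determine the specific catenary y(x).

The Lagrangian L(y, y') = y sqrt(1 + y'^2) has no explicit x dependence, so the Beltrami identity applies:
    L − y' ∂L/∂y' = C.
Compute ∂L/∂y' = y · y' / sqrt(1 + y'^2). Then
    L − y' ∂L/∂y'
    = y sqrt(1 + y'^2) − y · y'^2 / sqrt(1 + y'^2)
    = y (1 + y'^2 − y'^2) / sqrt(1 + y'^2)
    = y / sqrt(1 + y'^2) = C.
Squaring gives y^2 = C^2 (1 + y'^2), i.e.
    y'^2 = y^2 / C^2 − 1.
Separating variables,
    dy / sqrt(y^2 − C^2) = dx / C,
and integrating gives arccosh(y / C) = (x − a)/C, so
    y(x) = C cosh((x − a)/C),
the catenary. The constants C and a are fixed by the two endpoint conditions (and, for the hanging-chain problem, the length constraint selects C).
Now fit the given data. The endpoints x = ±11 are symmetric at equal height, so the catenary is even about its minimum: a = 0 and y(x) = C cosh(x/C). The lowest point is y(0) = C cosh(0) = C, and we are told y(0) = 6, so C = 6. Therefore
    y(x) = 6 cosh(x/6),
and at the endpoints
    y(±11) = 6 cosh(11/6).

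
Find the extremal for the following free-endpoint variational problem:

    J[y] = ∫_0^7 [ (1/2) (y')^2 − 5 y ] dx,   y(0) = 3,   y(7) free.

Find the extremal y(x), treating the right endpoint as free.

The Lagrangian L = (1/2) (y')^2 − 5 y gives
    ∂L/∂y = −5,   ∂L/∂y' = y'.
Euler-Lagrange: d/dx(y') − (−5) = 0, i.e. y'' + 5 = 0, so
    y(x) = −(5/2) x^2 + C1 x + C2.
Fixed left endpoint y(0) = 3 ⇒ C2 = 3.
The right endpoint x = 7 is free, so the natural (transversality) condition is ∂L/∂y' |_{x=7} = 0, i.e. y'(7) = 0.
Compute y'(x) = −5 x + C1, so y'(7) = −35 + C1 = 0 ⇒ C1 = 35.
Therefore the extremal is
    y(x) = −(5/2) x^2 + 35 x + 3.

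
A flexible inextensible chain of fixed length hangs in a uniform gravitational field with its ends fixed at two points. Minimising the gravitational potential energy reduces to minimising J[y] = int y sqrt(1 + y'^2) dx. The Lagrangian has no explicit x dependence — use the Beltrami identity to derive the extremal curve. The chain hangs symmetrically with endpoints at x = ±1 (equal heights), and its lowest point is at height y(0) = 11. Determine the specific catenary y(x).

The Lagrangian L(y, y') = y sqrt(1 + y'^2) has no explicit x dependence, so the Beltrami identity applies:
    L − y' ∂L/∂y' = C.
Compute ∂L/∂y' = y · y' / sqrt(1 + y'^2). Then
    L − y' ∂L/∂y'
    = y sqrt(1 + y'^2) − y · y'^2 / sqrt(1 + y'^2)
    = y (1 + y'^2 − y'^2) / sqrt(1 + y'^2)
    = y / sqrt(1 + y'^2) = C.
Squaring gives y^2 = C^2 (1 + y'^2), i.e.
    y'^2 = y^2 / C^2 − 1.
Separating variables,
    dy / sqrt(y^2 − C^2) = dx / C,
and integrating gives arccosh(y / C) = (x − a)/C, so
    y(x) = C cosh((x − a)/C),
the catenary. The constants C and a are fixed by the two endpoint conditions (and, for the hanging-chain problem, the length constraint selects C).
Now fit the given data. The endpoints x = ±1 are symmetric at equal height, so the catenary is even about its minimum: a = 0 and y(x) = C cosh(x/C). The lowest point is y(0) = C cosh(0) = C, and we are told y(0) = 11, so C = 11. Therefore
    y(x) = 11 cosh(x/11),
and at the endpoints
    y(±1) = 11 cosh(1/11).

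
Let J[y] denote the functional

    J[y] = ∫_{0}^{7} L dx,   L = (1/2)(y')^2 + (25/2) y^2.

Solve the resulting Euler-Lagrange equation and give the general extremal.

The Lagrangian is L = (1/2)(y')^2 + (25/2) y^2.
∂L/∂y = 25y.
∂L/∂y' = y'.
The Euler-Lagrange equation d/dx(∂L/∂y') − ∂L/∂y = 0 becomes:
    y'' - 25 y = 0
General solution: y(x) = A e^(5x) + B e^(-5x), where A and B are arbitrary constants fixed by the endpoint conditions.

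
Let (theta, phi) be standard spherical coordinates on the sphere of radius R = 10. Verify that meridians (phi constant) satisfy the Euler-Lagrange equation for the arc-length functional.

On the sphere of radius R = 10 with spherical coordinates (θ, φ), the induced metric is
    ds^2 = 100(dθ^2 + sin^2(θ) dφ^2).
Using θ as the parameter, the arc-length functional becomes
    J[φ] = ∫ 10 sqrt(1 + sin^2(θ) (dφ/dθ)^2) dθ.
So L = 10 sqrt(1 + sin^2(θ) φ'^2). Compute
    ∂L/∂φ = 0  (L has no explicit φ dependence),
    ∂L/∂φ' = 10 sin^2(θ) φ' / sqrt(1 + sin^2(θ) φ'^2).
For the candidate φ(θ) = c (constant), φ' = 0, so ∂L/∂φ' evaluated along the candidate vanishes, and ∂L/∂φ is identically zero. Hence
    d/dθ(∂L/∂φ') − ∂L/∂φ = 0
is satisfied. Therefore meridians φ = const are extremals of arc length — they are geodesics on the sphere.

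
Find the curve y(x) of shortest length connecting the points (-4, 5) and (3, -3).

Arc-length functional: J[y] = ∫ sqrt(1 + (y')^2) dx.
Lagrangian L = sqrt(1 + (y')^2) has no explicit y dependence, so ∂L/∂y = 0 and the Euler-Lagrange equation gives
    d/dx( y' / sqrt(1 + (y')^2) ) = 0  ⇒  y' / sqrt(1 + (y')^2) = const.
Hence y' is constant, so y(x) is affine.
Fitting the endpoints (-4, 5) and (3, -3):
    slope m = ((-3) − 5) / (3 − (-4)) = -8/7,
    intercept c = 5 − m·(-4) = 3/7.
Extremal: y(x) = (-8/7) x + 3/7.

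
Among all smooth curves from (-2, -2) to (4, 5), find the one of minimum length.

Arc-length functional: J[y] = ∫ sqrt(1 + (y')^2) dx.
Lagrangian L = sqrt(1 + (y')^2) has no explicit y dependence, so ∂L/∂y = 0 and the Euler-Lagrange equation gives
    d/dx( y' / sqrt(1 + (y')^2) ) = 0  ⇒  y' / sqrt(1 + (y')^2) = const.
Hence y' is constant, so y(x) is affine.
Fitting the endpoints (-2, -2) and (4, 5):
    slope m = (5 − (-2)) / (4 − (-2)) = 7/6,
    intercept c = (-2) − m·(-2) = 1/3.
Extremal: y(x) = (7/6) x + 1/3.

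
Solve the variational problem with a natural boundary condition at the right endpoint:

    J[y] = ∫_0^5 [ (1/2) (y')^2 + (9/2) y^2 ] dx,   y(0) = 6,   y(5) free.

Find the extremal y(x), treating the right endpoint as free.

The Lagrangian L = (1/2) (y')^2 + (9/2) y^2 gives
    ∂L/∂y = 9 y,   ∂L/∂y' = y'.
Euler-Lagrange: y'' − 9 y = 0.
With k = 3, the general solution is
    y(x) = A cosh(3 x) + B sinh(3 x).
Fixed left endpoint y(0) = 6 ⇒ A = 6.
The right endpoint x = 5 is free, so the natural (transversality) condition is ∂L/∂y' |_{x=5} = 0, i.e. y'(5) = 0.
Compute y'(x) = A k sinh(k x) + B k cosh(k x), so
    y'(5) = A k sinh(k·5) + B k cosh(k·5) = 0
    ⇒ B = −A tanh(k·5) = − 6 tanh(3·5).
Therefore the extremal is
    y(x) = 6 cosh(3 x) − 6 tanh(3·5) sinh(3 x).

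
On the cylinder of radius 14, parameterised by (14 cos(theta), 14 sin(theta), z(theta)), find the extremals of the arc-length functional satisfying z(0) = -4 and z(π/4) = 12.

Parameterise the cylinder of radius R = 14 as
    r(θ) = (14 cos θ, 14 sin θ, z(θ)).
The arc-length element is
    ds = sqrt(196 + (dz/dθ)^2) dθ,
so the Lagrangian is L = sqrt(196 + z'^2).
L depends on z' only, not on z or θ, so ∂L/∂z = 0 and
    ∂L/∂z' = z' / sqrt(196 + z'^2).
The Euler-Lagrange equation gives
    d/dθ( z' / sqrt(196 + z'^2) ) = 0,
so z' is constant. Integrating once:
    z(θ) = a θ + b,
a helix on the cylinder (a straight line when the cylinder is unrolled). The constants a, b are determined by the endpoint conditions.
With endpoint conditions z(0) = -4 and z(π/4) = 12: from z(0) = b we get b = -4, and a·π/4 + -4 = 12 gives a = 64/π, so
    z(θ) = (64/π) θ − 4.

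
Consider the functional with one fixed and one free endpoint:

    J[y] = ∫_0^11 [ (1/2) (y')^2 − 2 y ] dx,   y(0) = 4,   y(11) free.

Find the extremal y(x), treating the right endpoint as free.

The Lagrangian L = (1/2) (y')^2 − 2 y gives
    ∂L/∂y = −2,   ∂L/∂y' = y'.
Euler-Lagrange: d/dx(y') − (−2) = 0, i.e. y'' + 2 = 0, so
    y(x) = −(2/2) x^2 + C1 x + C2.
Fixed left endpoint y(0) = 4 ⇒ C2 = 4.
The right endpoint x = 11 is free, so the natural (transversality) condition is ∂L/∂y' |_{x=11} = 0, i.e. y'(11) = 0.
Compute y'(x) = −2 x + C1, so y'(11) = −22 + C1 = 0 ⇒ C1 = 22.
Therefore the extremal is
    y(x) = −x^2 + 22 x + 4.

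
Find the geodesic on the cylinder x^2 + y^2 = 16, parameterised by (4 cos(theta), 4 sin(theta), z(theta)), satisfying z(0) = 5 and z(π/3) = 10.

Parameterise the cylinder of radius R = 4 as
    r(θ) = (4 cos θ, 4 sin θ, z(θ)).
The arc-length element is
    ds = sqrt(16 + (dz/dθ)^2) dθ,
so the Lagrangian is L = sqrt(16 + z'^2).
L depends on z' only, not on z or θ, so ∂L/∂z = 0 and
    ∂L/∂z' = z' / sqrt(16 + z'^2).
The Euler-Lagrange equation gives
    d/dθ( z' / sqrt(16 + z'^2) ) = 0,
so z' is constant. Integrating once:
    z(θ) = a θ + b,
a helix on the cylinder (a straight line when the cylinder is unrolled). The constants a, b are determined by the endpoint conditions.
With endpoint conditions z(0) = 5 and z(π/3) = 10: from z(0) = b we get b = 5, and a·π/3 + 5 = 10 gives a = 15/π, so
    z(θ) = (15/π) θ + 5.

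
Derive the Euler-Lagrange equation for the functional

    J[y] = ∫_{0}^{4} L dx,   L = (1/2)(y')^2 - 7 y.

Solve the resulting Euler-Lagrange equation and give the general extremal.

The Lagrangian is L = (1/2)(y')^2 - 7 y.
∂L/∂y = -7.
∂L/∂y' = y'.
The Euler-Lagrange equation d/dx(∂L/∂y') − ∂L/∂y = 0 becomes:
    y'' + 7 = 0
General solution: y(x) = -(7/2) x^2 + A x + B, where A and B are arbitrary constants fixed by the endpoint conditions.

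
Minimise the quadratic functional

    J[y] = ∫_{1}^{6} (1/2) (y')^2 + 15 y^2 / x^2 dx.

The Lagrangian is L = (1/2) (y')^2 + 15 y^2 / x^2.
Compute ∂L/∂y = 30y/x^2, ∂L/∂y' = y'.
The Euler-Lagrange equation d/dx(∂L/∂y') − ∂L/∂y = 0 reduces to
    y'' − 30/x^2 · y = 0  (x > 0).
Its general solution is
    y(x) = A x^6 + B x^(-5),
with A, B fixed by the endpoint conditions.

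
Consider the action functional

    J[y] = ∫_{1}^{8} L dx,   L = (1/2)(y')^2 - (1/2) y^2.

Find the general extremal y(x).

The Lagrangian is L = (1/2)(y')^2 - (1/2) y^2.
∂L/∂y = -y.
∂L/∂y' = y'.
The Euler-Lagrange equation d/dx(∂L/∂y') − ∂L/∂y = 0 becomes:
    y'' + y = 0
General solution: y(x) = A sin(x) + B cos(x), where A and B are arbitrary constants fixed by the endpoint conditions.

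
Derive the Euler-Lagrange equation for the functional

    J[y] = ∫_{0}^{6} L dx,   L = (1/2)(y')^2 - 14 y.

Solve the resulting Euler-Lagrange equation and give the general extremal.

The Lagrangian is L = (1/2)(y')^2 - 14 y.
∂L/∂y = -14.
∂L/∂y' = y'.
The Euler-Lagrange equation d/dx(∂L/∂y') − ∂L/∂y = 0 becomes:
    y'' + 14 = 0
General solution: y(x) = -7 x^2 + A x + B, where A and B are arbitrary constants fixed by the endpoint conditions.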